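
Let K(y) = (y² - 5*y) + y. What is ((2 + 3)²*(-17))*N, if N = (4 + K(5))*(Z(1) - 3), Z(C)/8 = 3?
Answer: -80325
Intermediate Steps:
K(y) = y² - 4*y
Z(C) = 24 (Z(C) = 8*3 = 24)
N = 189 (N = (4 + 5*(-4 + 5))*(24 - 3) = (4 + 5*1)*21 = (4 + 5)*21 = 9*21 = 189)
((2 + 3)²*(-17))*N = ((2 + 3)²*(-17))*189 = (5²*(-17))*189 = (25*(-17))*189 = -425*189 = -80325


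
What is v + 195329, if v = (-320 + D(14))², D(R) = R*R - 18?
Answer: 215493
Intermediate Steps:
D(R) = -18 + R² (D(R) = R² - 18 = -18 + R²)
v = 20164 (v = (-320 + (-18 + 14²))² = (-320 + (-18 + 196))² = (-320 + 178)² = (-142)² = 20164)
v + 195329 = 20164 + 195329 = 215493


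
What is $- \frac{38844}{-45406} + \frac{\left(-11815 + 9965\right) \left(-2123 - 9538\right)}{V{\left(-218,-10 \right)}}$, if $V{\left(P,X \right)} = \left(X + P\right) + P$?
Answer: $- \frac{244879875669}{5062769} \approx -48369.0$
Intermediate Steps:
$V{\left(P,X \right)} = X + 2 P$ ($V{\left(P,X \right)} = \left(P + X\right) + P = X + 2 P$)
$- \frac{38844}{-45406} + \frac{\left(-11815 + 9965\right) \left(-2123 - 9538\right)}{V{\left(-218,-10 \right)}} = - \frac{38844}{-45406} + \frac{\left(-11815 + 9965\right) \left(-2123 - 9538\right)}{-10 + 2 \left(-218\right)} = \left(-38844\right) \left(- \frac{1}{45406}\right) + \frac{\left(-1850\right) \left(-11661\right)}{-10 - 436} = \frac{19422}{22703} + \frac{21572850}{-446} = \frac{19422}{22703} + 21572850 \left(- \frac{1}{446}\right) = \frac{19422}{22703} - \frac{10786425}{223} = - \frac{244879875669}{5062769}$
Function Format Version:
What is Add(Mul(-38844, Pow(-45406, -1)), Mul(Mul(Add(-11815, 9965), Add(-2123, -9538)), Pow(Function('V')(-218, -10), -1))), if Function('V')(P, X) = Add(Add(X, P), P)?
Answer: Rational(-244879875669, 5062769) ≈ -48369.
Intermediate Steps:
Function('V')(P, X) = Add(X, Mul(2, P)) (Function('V')(P, X) = Add(Add(P, X), P) = Add(X, Mul(2, P)))
Add(Mul(-38844, Pow(-45406, -1)), Mul(Mul(Add(-11815, 9965), Add(-2123, -9538)), Pow(Function('V')(-218, -10), -1))) = Add(Mul(-38844, Pow(-45406, -1)), Mul(Mul(Add(-11815, 9965), Add(-2123, -9538)), Pow(Add(-10, Mul(2, -218)), -1))) = Add(Mul(-38844, Rational(-1, 45406)), Mul(Mul(-1850, -11661), Pow(Add(-10, -436), -1))) = Add(Rational(19422, 22703), Mul(21572850, Pow(-446, -1))) = Add(Rational(19422, 22703), Mul(21572850, Rational(-1, 446))) = Add(Rational(19422, 22703), Rational(-10786425, 223)) = Rational(-244879875669, 5062769)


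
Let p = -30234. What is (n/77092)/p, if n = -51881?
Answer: 51881/2330799528 ≈ 2.2259e-5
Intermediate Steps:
(n/77092)/p = -51881/77092/(-30234) = -51881*1/77092*(-1/30234) = -51881/77092*(-1/30234) = 51881/2330799528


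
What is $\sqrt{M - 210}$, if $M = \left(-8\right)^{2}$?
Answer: $i \sqrt{146} \approx 12.083 i$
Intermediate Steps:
$M = 64$
$\sqrt{M - 210} = \sqrt{64 - 210} = \sqrt{-146} = i \sqrt{146}$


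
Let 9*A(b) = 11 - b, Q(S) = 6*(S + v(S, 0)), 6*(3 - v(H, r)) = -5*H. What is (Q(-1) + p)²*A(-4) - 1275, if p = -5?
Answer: -3805/3 ≈ -1268.3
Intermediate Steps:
v(H, r) = 3 + 5*H/6 (v(H, r) = 3 - (-5)*H/6 = 3 + 5*H/6)
Q(S) = 18 + 11*S (Q(S) = 6*(S + (3 + 5*S/6)) = 6*(3 + 11*S/6) = 18 + 11*S)
A(b) = 11/9 - b/9 (A(b) = (11 - b)/9 = 11/9 - b/9)
(Q(-1) + p)²*A(-4) - 1275 = ((18 + 11*(-1)) - 5)²*(11/9 - ⅑*(-4)) - 1275 = ((18 - 11) - 5)²*(11/9 + 4/9) - 1275 = (7 - 5)²*(5/3) - 1275 = 2²*(5/3) - 1275 = 4*(5/3) - 1275 = 20/3 - 1275 = -3805/3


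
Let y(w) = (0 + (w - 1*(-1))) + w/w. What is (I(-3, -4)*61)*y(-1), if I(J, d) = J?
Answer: -183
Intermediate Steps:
y(w) = 2 + w (y(w) = (0 + (w + 1)) + 1 = (0 + (1 + w)) + 1 = (1 + w) + 1 = 2 + w)
(I(-3, -4)*61)*y(-1) = (-3*61)*(2 - 1) = -183*1 = -183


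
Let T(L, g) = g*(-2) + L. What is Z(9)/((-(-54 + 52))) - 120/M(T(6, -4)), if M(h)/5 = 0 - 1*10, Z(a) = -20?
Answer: -38/5 ≈ -7.6000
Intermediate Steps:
T(L, g) = L - 2*g (T(L, g) = -2*g + L = L - 2*g)
M(h) = -50 (M(h) = 5*(0 - 1*10) = 5*(0 - 10) = 5*(-10) = -50)
Z(9)/((-(-54 + 52))) - 120/M(T(6, -4)) = -20*(-1/(-54 + 52)) - 120/(-50) = -20/((-1*(-2))) - 120*(-1/50) = -20/2 + 12/5 = -20*½ + 12/5 = -10 + 12/5 = -38/5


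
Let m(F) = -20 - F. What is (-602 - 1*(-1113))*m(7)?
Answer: -13797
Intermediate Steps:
(-602 - 1*(-1113))*m(7) = (-602 - 1*(-1113))*(-20 - 1*7) = (-602 + 1113)*(-20 - 7) = 511*(-27) = -13797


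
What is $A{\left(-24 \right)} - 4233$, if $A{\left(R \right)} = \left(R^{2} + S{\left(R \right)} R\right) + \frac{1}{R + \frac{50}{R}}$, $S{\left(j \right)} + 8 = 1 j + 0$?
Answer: $- \frac{904269}{313} \approx -2889.0$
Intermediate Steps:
$S{\left(j \right)} = -8 + j$ ($S{\left(j \right)} = -8 + \left(1 j + 0\right) = -8 + \left(j + 0\right) = -8 + j$)
$A{\left(R \right)} = R^{2} + \frac{1}{R + \frac{50}{R}} + R \left(-8 + R\right)$ ($A{\left(R \right)} = \left(R^{2} + \left(-8 + R\right) R\right) + \frac{1}{R + \frac{50}{R}} = \left(R^{2} + R \left(-8 + R\right)\right) + \frac{1}{R + \frac{50}{R}} = R^{2} + \frac{1}{R + \frac{50}{R}} + R \left(-8 + R\right)$)
$A{\left(-24 \right)} - 4233 = - \frac{24 \left(-399 + \left(-24\right)^{3} + 100 \left(-24\right) + \left(-24\right)^{2} \left(-8 - 24\right)\right)}{50 + \left(-24\right)^{2}} - 4233 = - \frac{24 \left(-399 - 13824 - 2400 + 576 \left(-32\right)\right)}{50 + 576} - 4233 = - \frac{24 \left(-399 - 13824 - 2400 - 18432\right)}{626} - 4233 = \left(-24\right) \frac{1}{626} \left(-35055\right) - 4233 = \frac{420660}{313} - 4233 = - \frac{904269}{313}$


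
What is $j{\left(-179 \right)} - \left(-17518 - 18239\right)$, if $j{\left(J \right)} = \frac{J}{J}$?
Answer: $35758$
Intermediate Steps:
$j{\left(J \right)} = 1$
$j{\left(-179 \right)} - \left(-17518 - 18239\right) = 1 - \left(-17518 - 18239\right) = 1 - -35757 = 1 + 35757 = 35758$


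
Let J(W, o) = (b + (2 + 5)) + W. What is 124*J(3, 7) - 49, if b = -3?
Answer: 819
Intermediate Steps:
J(W, o) = 4 + W (J(W, o) = (-3 + (2 + 5)) + W = (-3 + 7) + W = 4 + W)
124*J(3, 7) - 49 = 124*(4 + 3) - 49 = 124*7 - 49 = 868 - 49 = 819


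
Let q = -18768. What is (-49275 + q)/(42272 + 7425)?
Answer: -68043/49697 ≈ -1.3692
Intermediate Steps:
(-49275 + q)/(42272 + 7425) = (-49275 - 18768)/(42272 + 7425) = -68043/49697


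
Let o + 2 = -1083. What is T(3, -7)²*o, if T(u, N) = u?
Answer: -9765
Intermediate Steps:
o = -1085 (o = -2 - 1083 = -1085)
T(3, -7)²*o = 3²*(-1085) = 9*(-1085) = -9765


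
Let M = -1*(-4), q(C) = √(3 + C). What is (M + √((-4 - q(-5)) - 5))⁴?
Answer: (4 + √(-9 - I*√2))⁴ ≈ -570.77 - 452.65*I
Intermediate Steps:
M = 4
(M + √((-4 - q(-5)) - 5))⁴ = (4 + √((-4 - √(3 - 5)) - 5))⁴ = (4 + √((-4 - √(-2)) - 5))⁴ = (4 + √((-4 - I*√2) - 5))⁴ = (4 + √(-9 - I*√2))⁴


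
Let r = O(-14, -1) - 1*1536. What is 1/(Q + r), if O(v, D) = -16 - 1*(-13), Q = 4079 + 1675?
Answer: 1/4215 ≈ 0.00023725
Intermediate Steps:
Q = 5754
O(v, D) = -3 (O(v, D) = -16 + 13 = -3)
r = -1539 (r = -3 - 1*1536 = -3 - 1536 = -1539)
1/(Q + r) = 1/(5754 - 1539) = 1/4215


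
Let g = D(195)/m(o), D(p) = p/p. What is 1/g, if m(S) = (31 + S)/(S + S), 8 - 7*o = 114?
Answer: -111/212 ≈ -0.52359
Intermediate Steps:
o = -106/7 (o = 8/7 - ⅐*114 = 8/7 - 114/7 = -106/7 ≈ -15.143)
D(p) = 1
m(S) = (31 + S)/(2*S) (m(S) = (31 + S)/((2*S)) = (31 + S)*(1/(2*S)) = (31 + S)/(2*S))
g = -212/111 (g = 1/((31 - 106/7)/(2*(-106/7))) = 1/((½)*(-7/106)*(111/7)) = 1/(-111/212) = 1*(-212/111) = -212/111 ≈ -1.9099)
1/g = 1/(-212/111) = -111/212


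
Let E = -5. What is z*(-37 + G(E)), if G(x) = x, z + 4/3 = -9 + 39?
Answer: -1204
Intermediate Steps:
z = 86/3 (z = -4/3 + (-9 + 39) = -4/3 + 30 = 86/3 ≈ 28.667)
z*(-37 + G(E)) = 86*(-37 - 5)/3 = (86/3)*(-42) = -1204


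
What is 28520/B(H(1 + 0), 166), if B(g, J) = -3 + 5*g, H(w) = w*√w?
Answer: 14260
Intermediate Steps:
H(w) = w^(3/2)
28520/B(H(1 + 0), 166) = 28520/(-3 + 5*(1 + 0)^(3/2)) = 28520/(-3 + 5*1^(3/2)) = 28520/(-3 + 5*1) = 28520/(-3 + 5) = 28520/2 = 28520*(½) = 14260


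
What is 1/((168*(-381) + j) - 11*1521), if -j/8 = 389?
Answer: -1/83851 ≈ -1.1926e-5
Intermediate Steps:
j = -3112 (j = -8*389 = -3112)
1/((168*(-381) + j) - 11*1521) = 1/((168*(-381) - 3112) - 11*1521) = 1/((-64008 - 3112) - 16731) = 1/(-67120 - 16731) = 1/(-83851) = -1/83851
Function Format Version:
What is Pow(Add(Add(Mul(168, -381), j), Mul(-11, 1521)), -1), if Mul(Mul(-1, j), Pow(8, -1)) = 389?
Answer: Rational(-1, 83851) ≈ -1.1926e-5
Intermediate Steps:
j = -3112 (j = Mul(-8, 389) = -3112)
Pow(Add(Add(Mul(168, -381), j), Mul(-11, 1521)), -1) = Pow(Add(Add(Mul(168, -381), -3112), Mul(-11, 1521)), -1) = Pow(Add(Add(-64008, -3112), -16731), -1) = Pow(Add(-67120, -16731), -1) = Pow(-83851, -1) = Rational(-1, 83851)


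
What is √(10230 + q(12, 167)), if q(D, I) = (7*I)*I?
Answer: √205453 ≈ 453.27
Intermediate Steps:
q(D, I) = 7*I²
√(10230 + q(12, 167)) = √(10230 + 7*167²) = √(10230 + 7*27889) = √(10230 + 195223) = √205453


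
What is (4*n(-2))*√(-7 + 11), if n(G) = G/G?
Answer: 8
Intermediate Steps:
n(G) = 1
(4*n(-2))*√(-7 + 11) = (4*1)*√(-7 + 11) = 4*√4 = 4*2 = 8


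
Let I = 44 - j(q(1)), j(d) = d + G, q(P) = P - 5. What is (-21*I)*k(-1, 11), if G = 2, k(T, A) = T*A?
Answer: 10626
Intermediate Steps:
q(P) = -5 + P
k(T, A) = A*T
j(d) = 2 + d (j(d) = d + 2 = 2 + d)
I = 46 (I = 44 - (2 + (-5 + 1)) = 44 - (2 - 4) = 44 - 1*(-2) = 44 + 2 = 46)
(-21*I)*k(-1, 11) = (-21*46)*(11*(-1)) = -966*(-11) = 10626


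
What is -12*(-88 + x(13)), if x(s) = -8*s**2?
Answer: 17280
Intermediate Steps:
-12*(-88 + x(13)) = -12*(-88 - 8*13**2) = -12*(-88 - 8*169) = -12*(-88 - 1352) = -12*(-1440) = 17280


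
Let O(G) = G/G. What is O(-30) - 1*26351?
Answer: -26350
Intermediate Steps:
O(G) = 1
O(-30) - 1*26351 = 1 - 1*26351 = 1 - 26351 = -26350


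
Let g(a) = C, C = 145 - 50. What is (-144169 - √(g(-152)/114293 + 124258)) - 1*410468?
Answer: -554637 - √1623168577714877/114293 ≈ -5.5499e+5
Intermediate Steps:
C = 95
g(a) = 95
(-144169 - √(g(-152)/114293 + 124258)) - 1*410468 = (-144169 - √(95/114293 + 124258)) - 1*410468 = (-144169 - √(95*(1/114293) + 124258)) - 410468 = (-144169 - √(95/114293 + 124258)) - 410468 = (-144169 - √(14201819689/114293)) - 410468 = (-144169 - √1623168577714877/114293) - 410468 = -554637 - √1623168577714877/114293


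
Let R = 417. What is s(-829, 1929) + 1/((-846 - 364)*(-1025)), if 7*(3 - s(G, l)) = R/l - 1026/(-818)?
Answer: 6369946925159/2283187387250 ≈ 2.7899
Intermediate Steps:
s(G, l) = 8076/2863 - 417/(7*l) (s(G, l) = 3 - (417/l - 1026/(-818))/7 = 3 - (417/l - 1026*(-1/818))/7 = 3 - (417/l + 513/409)/7 = 3 - (513/409 + 417/l)/7 = 3 + (-513/2863 - 417/(7*l)) = 8076/2863 - 417/(7*l))
s(-829, 1929) + 1/((-846 - 364)*(-1025)) = (3/2863)*(-56851 + 2692*1929)/1929 + 1/((-846 - 364)*(-1025)) = (3/2863)*(1/1929)*(-56851 + 5192868) + 1/(-1210*(-1025)) = (3/2863)*(1/1929)*5136017 + 1/1240250 = 5136017/1840909 + 1/1240250 = 6369946925159/2283187387250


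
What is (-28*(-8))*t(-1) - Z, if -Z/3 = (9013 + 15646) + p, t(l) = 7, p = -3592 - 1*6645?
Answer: 44834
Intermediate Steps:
p = -10237 (p = -3592 - 6645 = -10237)
Z = -43266 (Z = -3*((9013 + 15646) - 10237) = -3*(24659 - 10237) = -3*14422 = -43266)
(-28*(-8))*t(-1) - Z = -28*(-8)*7 - 1*(-43266) = 224*7 + 43266 = 1568 + 43266 = 44834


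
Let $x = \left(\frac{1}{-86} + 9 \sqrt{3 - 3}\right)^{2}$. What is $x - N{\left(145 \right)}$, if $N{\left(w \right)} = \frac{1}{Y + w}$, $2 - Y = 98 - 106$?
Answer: $- \frac{7241}{1146380} \approx -0.0063164$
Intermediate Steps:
$Y = 10$ ($Y = 2 - \left(98 - 106\right) = 2 - -8 = 2 + 8 = 10$)
$N{\left(w \right)} = \frac{1}{10 + w}$
$x = \frac{1}{7396}$ ($x = \left(- \frac{1}{86} + 9 \sqrt{0}\right)^{2} = \left(- \frac{1}{86} + 9 \cdot 0\right)^{2} = \left(- \frac{1}{86} + 0\right)^{2} = \left(- \frac{1}{86}\right)^{2} = \frac{1}{7396} \approx 0.00013521$)
$x - N{\left(145 \right)} = \frac{1}{7396} - \frac{1}{10 + 145} = \frac{1}{7396} - \frac{1}{155} = - \frac{7241}{1146380}$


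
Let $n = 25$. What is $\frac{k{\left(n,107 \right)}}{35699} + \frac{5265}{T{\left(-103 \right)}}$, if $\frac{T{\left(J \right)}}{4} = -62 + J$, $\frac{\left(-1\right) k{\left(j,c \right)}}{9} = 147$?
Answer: $- \frac{12588561}{1570756} \approx -8.0143$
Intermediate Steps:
$k{\left(j,c \right)} = -1323$ ($k{\left(j,c \right)} = \left(-9\right) 147 = -1323$)
$T{\left(J \right)} = -248 + 4 J$ ($T{\left(J \right)} = 4 \left(-62 + J\right) = -248 + 4 J$)
$\frac{k{\left(n,107 \right)}}{35699} + \frac{5265}{T{\left(-103 \right)}} = - \frac{1323}{35699} + \frac{5265}{-248 + 4 \left(-103\right)} = \left(-1323\right) \frac{1}{35699} + \frac{5265}{-248 - 412} = - \frac{1323}{35699} + \frac{5265}{-660} = - \frac{1323}{35699} + 5265 \left(- \frac{1}{660}\right) = - \frac{1323}{35699} - \frac{351}{44} = - \frac{12588561}{1570756}$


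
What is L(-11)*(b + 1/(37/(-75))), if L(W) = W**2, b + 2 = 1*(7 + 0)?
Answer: 13310/37 ≈ 359.73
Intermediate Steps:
b = 5 (b = -2 + 1*(7 + 0) = -2 + 1*7 = -2 + 7 = 5)
L(-11)*(b + 1/(37/(-75))) = (-11)**2*(5 + 1/(37/(-75))) = 121*(5 + 1/(37*(-1/75))) = 121*(5 + 1/(-37/75)) = 121*(5 - 75/37) = 121*(110/37) = 13310/37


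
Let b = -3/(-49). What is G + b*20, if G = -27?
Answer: -1263/49 ≈ -25.776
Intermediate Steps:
b = 3/49 (b = -3*(-1/49) = 3/49 ≈ 0.061224)
G + b*20 = -27 + (3/49)*20 = -27 + 60/49 = -1263/49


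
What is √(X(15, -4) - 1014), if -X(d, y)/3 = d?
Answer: I*√1059 ≈ 32.542*I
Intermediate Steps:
X(d, y) = -3*d
√(X(15, -4) - 1014) = √(-3*15 - 1014) = √(-45 - 1014) = √(-1059) = I*√1059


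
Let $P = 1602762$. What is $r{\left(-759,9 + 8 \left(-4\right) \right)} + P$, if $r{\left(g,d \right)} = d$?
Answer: $1602739$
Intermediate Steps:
$r{\left(-759,9 + 8 \left(-4\right) \right)} + P = \left(9 + 8 \left(-4\right)\right) + 1602762 = \left(9 - 32\right) + 1602762 = -23 + 1602762 = 1602739$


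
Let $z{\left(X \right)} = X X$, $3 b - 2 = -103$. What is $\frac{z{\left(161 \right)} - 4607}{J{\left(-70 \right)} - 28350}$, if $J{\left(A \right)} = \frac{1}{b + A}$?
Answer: $- \frac{6628654}{8816853} \approx -0.75182$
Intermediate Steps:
$b = - \frac{101}{3}$ ($b = \frac{2}{3} + \frac{1}{3} \left(-103\right) = \frac{2}{3} - \frac{103}{3} = - \frac{101}{3} \approx -33.667$)
$z{\left(X \right)} = X^{2}$
$J{\left(A \right)} = \frac{1}{- \frac{101}{3} + A}$
$\frac{z{\left(161 \right)} - 4607}{J{\left(-70 \right)} - 28350} = \frac{161^{2} - 4607}{\frac{3}{-101 + 3 \left(-70\right)} - 28350} = \frac{25921 - 4607}{\frac{3}{-101 - 210} - 28350} = \frac{21314}{\frac{3}{-311} - 28350} = \frac{21314}{3 \left(- \frac{1}{311}\right) - 28350} = \frac{21314}{- \frac{3}{311} - 28350} = \frac{21314}{- \frac{8816853}{311}} = 21314 \left(- \frac{311}{8816853}\right) = - \frac{6628654}{8816853}$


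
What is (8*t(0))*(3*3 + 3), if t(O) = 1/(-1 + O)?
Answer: -96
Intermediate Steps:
(8*t(0))*(3*3 + 3) = (8/(-1 + 0))*(3*3 + 3) = (8/(-1))*(9 + 3) = (8*(-1))*12 = -8*12 = -96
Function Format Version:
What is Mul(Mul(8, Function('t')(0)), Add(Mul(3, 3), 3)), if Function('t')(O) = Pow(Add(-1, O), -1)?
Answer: -96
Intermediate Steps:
Mul(Mul(8, Function('t')(0)), Add(Mul(3, 3), 3)) = Mul(Mul(8, Pow(Add(-1, 0), -1)), Add(Mul(3, 3), 3)) = Mul(Mul(8, Pow(-1, -1)), Add(9, 3)) = Mul(Mul(8, -1), 12) = Mul(-8, 12) = -96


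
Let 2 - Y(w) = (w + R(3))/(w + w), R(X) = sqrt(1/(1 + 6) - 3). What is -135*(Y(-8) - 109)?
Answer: 29025/2 - 135*I*sqrt(35)/56 ≈ 14513.0 - 14.262*I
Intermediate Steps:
R(X) = 2*I*sqrt(35)/7 (R(X) = sqrt(1/7 - 3) = sqrt(-20/7) = 2*I*sqrt(35)/7)
Y(w) = 2 - (w + 2*I*sqrt(35)/7)/(2*w) (Y(w) = 2 - (w + 2*I*sqrt(35)/7)/(w + w) = 2 - (w + 2*I*sqrt(35)/7)/(2*w))
-135*(Y(-8) - 109) = -135*((3/2 - 1/7*I*sqrt(35)/(-8)) - 109) = -135*((3/2 - 1/7*I*sqrt(35)*(-1/8)) - 109) = -135*((3/2 + I*sqrt(35)/56) - 109) = -135*(-215/2 + I*sqrt(35)/56) = 29025/2 - 135*I*sqrt(35)/56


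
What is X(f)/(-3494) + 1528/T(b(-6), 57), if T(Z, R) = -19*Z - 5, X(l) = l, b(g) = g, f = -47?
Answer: 5343955/380846 ≈ 14.032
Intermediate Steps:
T(Z, R) = -5 - 19*Z
X(f)/(-3494) + 1528/T(b(-6), 57) = -47/(-3494) + 1528/(-5 - 19*(-6)) = -47*(-1/3494) + 1528/(-5 + 114) = 47/3494 + 1528/109 = 5343955/380846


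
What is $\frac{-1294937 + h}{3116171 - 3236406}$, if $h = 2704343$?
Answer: $- \frac{1409406}{120235} \approx -11.722$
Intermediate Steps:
$\frac{-1294937 + h}{3116171 - 3236406} = \frac{-1294937 + 2704343}{3116171 - 3236406} = \frac{1409406}{3116171 - 3236406} = \frac{1409406}{-120235} = 1409406 \left(- \frac{1}{120235}\right) = - \frac{1409406}{120235}$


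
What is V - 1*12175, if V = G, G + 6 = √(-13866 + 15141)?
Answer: -12181 + 5*√51 ≈ -12145.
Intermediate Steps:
G = -6 + 5*√51 (G = -6 + √(-13866 + 15141) = -6 + √1275 = -6 + 5*√51 ≈ 29.707)
V = -6 + 5*√51 ≈ 29.707
V - 1*12175 = (-6 + 5*√51) - 1*12175 = (-6 + 5*√51) - 12175 = -12181 + 5*√51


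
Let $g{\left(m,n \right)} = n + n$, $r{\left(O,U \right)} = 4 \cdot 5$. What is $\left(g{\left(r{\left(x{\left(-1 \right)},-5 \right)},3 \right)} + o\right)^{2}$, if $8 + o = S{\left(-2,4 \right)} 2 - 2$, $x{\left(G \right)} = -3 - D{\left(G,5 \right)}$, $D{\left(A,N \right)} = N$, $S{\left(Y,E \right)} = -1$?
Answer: $36$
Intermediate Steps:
$x{\left(G \right)} = -8$ ($x{\left(G \right)} = -3 - 5 = -8$)
$r{\left(O,U \right)} = 20$
$o = -12$ ($o = -8 - 4 = -12$)
$g{\left(m,n \right)} = 2 n$
$\left(g{\left(r{\left(x{\left(-1 \right)},-5 \right)},3 \right)} + o\right)^{2} = \left(2 \cdot 3 - 12\right)^{2} = \left(6 - 12\right)^{2} = \left(-6\right)^{2} = 36$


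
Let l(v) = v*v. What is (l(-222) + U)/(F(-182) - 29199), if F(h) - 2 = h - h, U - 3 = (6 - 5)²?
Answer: -49288/29197 ≈ -1.6881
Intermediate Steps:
l(v) = v²
U = 4 (U = 3 + (6 - 5)² = 3 + 1² = 3 + 1 = 4)
F(h) = 2 (F(h) = 2 + (h - h) = 2 + 0 = 2)
(l(-222) + U)/(F(-182) - 29199) = ((-222)² + 4)/(2 - 29199) = (49284 + 4)/(-29197) = 49288*(-1/29197) = -49288/29197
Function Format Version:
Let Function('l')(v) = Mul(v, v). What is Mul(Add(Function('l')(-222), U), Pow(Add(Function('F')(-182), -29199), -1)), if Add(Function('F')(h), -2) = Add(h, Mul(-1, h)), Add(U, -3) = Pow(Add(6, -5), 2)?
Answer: Rational(-49288, 29197) ≈ -1.6881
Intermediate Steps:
Function('l')(v) = Pow(v, 2)
U = 4 (U = Add(3, Pow(Add(6, -5), 2)) = Add(3, Pow(1, 2)) = Add(3, 1) = 4)
Function('F')(h) = 2 (Function('F')(h) = Add(2, Add(h, Mul(-1, h))) = Add(2, 0) = 2)
Mul(Add(Function('l')(-222), U), Pow(Add(Function('F')(-182), -29199), -1)) = Mul(Add(Pow(-222, 2), 4), Pow(Add(2, -29199), -1)) = Mul(Add(49284, 4), Pow(-29197, -1)) = Mul(49288, Rational(-1, 29197)) = Rational(-49288, 29197)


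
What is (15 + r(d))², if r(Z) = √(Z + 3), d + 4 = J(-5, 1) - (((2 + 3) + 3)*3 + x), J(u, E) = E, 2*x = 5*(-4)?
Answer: (15 + I*√14)² ≈ 211.0 + 112.25*I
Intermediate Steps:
x = -10 (x = (5*(-4))/2 = (½)*(-20) = -10)
d = -17 (d = -4 + (1 - (((2 + 3) + 3)*3 - 10)) = -4 + (1 - ((5 + 3)*3 - 10)) = -4 + (1 - (8*3 - 10)) = -4 + (1 - (24 - 10)) = -4 + (1 - 1*14) = -4 + (1 - 14) = -4 - 13 = -17)
r(Z) = √(3 + Z)
(15 + r(d))² = (15 + √(3 - 17))² = (15 + √(-14))² = (15 + I*√14)²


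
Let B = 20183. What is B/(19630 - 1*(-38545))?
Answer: 20183/58175 ≈ 0.34694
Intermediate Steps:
B/(19630 - 1*(-38545)) = 20183/(19630 - 1*(-38545)) = 20183/(19630 + 38545) = 20183/58175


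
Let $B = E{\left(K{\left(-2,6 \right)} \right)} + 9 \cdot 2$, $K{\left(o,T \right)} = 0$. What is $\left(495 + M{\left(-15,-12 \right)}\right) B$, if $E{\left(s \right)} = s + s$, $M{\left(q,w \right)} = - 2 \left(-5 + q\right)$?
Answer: $9630$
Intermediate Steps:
$M{\left(q,w \right)} = 10 - 2 q$
$E{\left(s \right)} = 2 s$
$B = 18$ ($B = 2 \cdot 0 + 9 \cdot 2 = 0 + 18 = 18$)
$\left(495 + M{\left(-15,-12 \right)}\right) B = \left(495 + \left(10 - -30\right)\right) 18 = \left(495 + \left(10 + 30\right)\right) 18 = \left(495 + 40\right) 18 = 535 \cdot 18 = 9630$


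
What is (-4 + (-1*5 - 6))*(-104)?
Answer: 1560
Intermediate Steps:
(-4 + (-1*5 - 6))*(-104) = (-4 + (-5 - 6))*(-104) = (-4 - 11)*(-104) = -15*(-104) = 1560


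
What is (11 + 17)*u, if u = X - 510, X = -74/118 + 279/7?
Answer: -777712/59 ≈ -13182.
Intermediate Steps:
X = 16202/413 (X = -74*1/118 + 279*(1/7) = -37/59 + 279/7 = 16202/413 ≈ 39.230)
u = -194428/413 (u = 16202/413 - 510 = -194428/413 ≈ -470.77)
(11 + 17)*u = (11 + 17)*(-194428/413) = 28*(-194428/413) = -777712/59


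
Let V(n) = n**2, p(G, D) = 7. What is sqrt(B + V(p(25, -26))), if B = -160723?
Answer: I*sqrt(160674) ≈ 400.84*I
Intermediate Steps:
sqrt(B + V(p(25, -26))) = sqrt(-160723 + 7**2) = sqrt(-160723 + 49) = sqrt(-160674) = I*sqrt(160674)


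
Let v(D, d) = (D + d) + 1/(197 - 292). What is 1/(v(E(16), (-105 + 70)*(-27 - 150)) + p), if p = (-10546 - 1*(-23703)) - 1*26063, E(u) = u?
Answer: -95/636026 ≈ -0.00014937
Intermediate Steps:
p = -12906 (p = (-10546 + 23703) - 26063 = 13157 - 26063 = -12906)
v(D, d) = -1/95 + D + d (v(D, d) = (D + d) + 1/(-95) = (D + d) - 1/95 = -1/95 + D + d)
1/(v(E(16), (-105 + 70)*(-27 - 150)) + p) = 1/((-1/95 + 16 + (-105 + 70)*(-27 - 150)) - 12906) = 1/((-1/95 + 16 - 35*(-177)) - 12906) = 1/((-1/95 + 16 + 6195) - 12906) = 1/(590044/95 - 12906) = 1/(-636026/95) = -95/636026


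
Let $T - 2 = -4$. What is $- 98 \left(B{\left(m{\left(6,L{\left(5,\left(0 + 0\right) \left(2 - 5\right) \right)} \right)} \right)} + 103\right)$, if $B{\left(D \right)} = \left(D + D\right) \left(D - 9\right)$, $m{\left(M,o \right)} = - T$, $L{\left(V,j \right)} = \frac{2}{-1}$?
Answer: $-7350$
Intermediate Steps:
$L{\left(V,j \right)} = -2$ ($L{\left(V,j \right)} = 2 \left(-1\right) = -2$)
$T = -2$ ($T = 2 - 4 = -2$)
$m{\left(M,o \right)} = 2$ ($m{\left(M,o \right)} = \left(-1\right) \left(-2\right) = 2$)
$B{\left(D \right)} = 2 D \left(-9 + D\right)$
$- 98 \left(B{\left(m{\left(6,L{\left(5,\left(0 + 0\right) \left(2 - 5\right) \right)} \right)} \right)} + 103\right) = - 98 \left(2 \cdot 2 \left(-9 + 2\right) + 103\right) = - 98 \left(2 \cdot 2 \left(-7\right) + 103\right) = - 98 \left(-28 + 103\right) = \left(-98\right) 75 = -7350$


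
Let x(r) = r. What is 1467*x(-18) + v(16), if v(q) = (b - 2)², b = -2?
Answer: -26390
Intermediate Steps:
v(q) = 16 (v(q) = (-2 - 2)² = (-4)² = 16)
1467*x(-18) + v(16) = 1467*(-18) + 16 = -26406 + 16 = -26390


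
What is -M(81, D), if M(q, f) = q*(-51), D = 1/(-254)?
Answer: 4131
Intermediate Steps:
D = -1/254 ≈ -0.0039370
M(q, f) = -51*q
-M(81, D) = -(-51)*81 = -1*(-4131) = 4131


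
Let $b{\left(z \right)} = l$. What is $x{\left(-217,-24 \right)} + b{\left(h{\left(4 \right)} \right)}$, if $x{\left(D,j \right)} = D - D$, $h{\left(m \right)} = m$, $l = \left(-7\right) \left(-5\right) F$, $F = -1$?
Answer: $-35$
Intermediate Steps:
$l = -35$ ($l = \left(-7\right) \left(-5\right) \left(-1\right) = 35 \left(-1\right) = -35$)
$x{\left(D,j \right)} = 0$
$b{\left(z \right)} = -35$
$x{\left(-217,-24 \right)} + b{\left(h{\left(4 \right)} \right)} = 0 - 35 = -35$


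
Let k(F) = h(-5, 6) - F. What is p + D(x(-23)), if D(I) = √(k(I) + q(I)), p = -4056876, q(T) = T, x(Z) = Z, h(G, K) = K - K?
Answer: -4056876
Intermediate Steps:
h(G, K) = 0
k(F) = -F (k(F) = 0 - F = -F)
D(I) = 0 (D(I) = √(-I + I) = √0 = 0)
p + D(x(-23)) = -4056876 + 0 = -4056876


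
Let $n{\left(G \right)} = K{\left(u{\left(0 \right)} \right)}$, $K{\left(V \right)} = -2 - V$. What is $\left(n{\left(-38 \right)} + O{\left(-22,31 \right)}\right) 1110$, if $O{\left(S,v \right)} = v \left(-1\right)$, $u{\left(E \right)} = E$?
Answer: $-36630$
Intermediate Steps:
$O{\left(S,v \right)} = - v$
$n{\left(G \right)} = -2$ ($n{\left(G \right)} = -2 - 0 = -2 + 0 = -2$)
$\left(n{\left(-38 \right)} + O{\left(-22,31 \right)}\right) 1110 = \left(-2 - 31\right) 1110 = \left(-33\right) 1110 = -36630$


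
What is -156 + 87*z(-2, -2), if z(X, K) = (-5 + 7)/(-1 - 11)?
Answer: -341/2 ≈ -170.50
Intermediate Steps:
z(X, K) = -⅙ (z(X, K) = 2/(-12) = 2*(-1/12) = -⅙)
-156 + 87*z(-2, -2) = -156 + 87*(-⅙) = -156 - 29/2 = -341/2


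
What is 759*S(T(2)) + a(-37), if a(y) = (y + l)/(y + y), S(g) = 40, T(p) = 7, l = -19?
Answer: 1123348/37 ≈ 30361.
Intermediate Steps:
a(y) = (-19 + y)/(2*y) (a(y) = (y - 19)/(y + y) = (-19 + y)/((2*y)) = (-19 + y)*(1/(2*y)) = (-19 + y)/(2*y))
759*S(T(2)) + a(-37) = 759*40 + (½)*(-19 - 37)/(-37) = 30360 + (½)*(-1/37)*(-56) = 30360 + 28/37 = 1123348/37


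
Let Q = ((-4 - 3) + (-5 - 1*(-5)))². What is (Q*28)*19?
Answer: 26068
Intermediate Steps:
Q = 49 (Q = (-7 + (-5 + 5))² = (-7 + 0)² = (-7)² = 49)
(Q*28)*19 = (49*28)*19 = 1372*19 = 26068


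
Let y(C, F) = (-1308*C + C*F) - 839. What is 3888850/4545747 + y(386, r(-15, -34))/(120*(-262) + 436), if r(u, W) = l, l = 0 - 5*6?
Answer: 2472116648729/140936339988 ≈ 17.541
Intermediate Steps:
l = -30 (l = 0 - 30 = -30)
r(u, W) = -30
y(C, F) = -839 - 1308*C + C*F
3888850/4545747 + y(386, r(-15, -34))/(120*(-262) + 436) = 3888850/4545747 + (-839 - 1308*386 + 386*(-30))/(120*(-262) + 436) = 3888850*(1/4545747) + (-839 - 504888 - 11580)/(-31440 + 436) = 3888850/4545747 - 517307/(-31004) = 3888850/4545747 - 517307*(-1/31004) = 3888850/4545747 + 517307/31004 = 2472116648729/140936339988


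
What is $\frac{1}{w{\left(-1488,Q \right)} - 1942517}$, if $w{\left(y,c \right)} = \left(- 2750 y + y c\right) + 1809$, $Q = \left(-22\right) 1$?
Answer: $\frac{1}{2184028} \approx 4.5787 \cdot 10^{-7}$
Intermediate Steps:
$Q = -22$
$w{\left(y,c \right)} = 1809 - 2750 y + c y$ ($w{\left(y,c \right)} = \left(- 2750 y + c y\right) + 1809 = 1809 - 2750 y + c y$)
$\frac{1}{w{\left(-1488,Q \right)} - 1942517} = \frac{1}{\left(1809 - -4092000 - -32736\right) - 1942517} = \frac{1}{\left(1809 + 4092000 + 32736\right) - 1942517} = \frac{1}{4126545 - 1942517} = \frac{1}{2184028}$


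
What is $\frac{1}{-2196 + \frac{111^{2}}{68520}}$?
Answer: $- \frac{22840}{50152533} \approx -0.00045541$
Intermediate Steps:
$\frac{1}{-2196 + \frac{111^{2}}{68520}} = \frac{1}{-2196 + 12321 \cdot \frac{1}{68520}} = \frac{1}{-2196 + \frac{4107}{22840}} = \frac{1}{- \frac{50152533}{22840}} = - \frac{22840}{50152533}$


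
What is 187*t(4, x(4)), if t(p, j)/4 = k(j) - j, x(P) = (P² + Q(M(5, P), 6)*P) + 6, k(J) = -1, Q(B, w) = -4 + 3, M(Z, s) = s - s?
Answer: -14212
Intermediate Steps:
M(Z, s) = 0
Q(B, w) = -1
x(P) = 6 + P² - P (x(P) = (P² - P) + 6 = 6 + P² - P)
t(p, j) = -4 - 4*j (t(p, j) = 4*(-1 - j) = -4 - 4*j)
187*t(4, x(4)) = 187*(-4 - 4*(6 + 4² - 1*4)) = 187*(-4 - 4*(6 + 16 - 4)) = 187*(-4 - 4*18) = 187*(-4 - 72) = 187*(-76) = -14212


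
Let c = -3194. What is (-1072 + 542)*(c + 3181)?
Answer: 6890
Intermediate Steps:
(-1072 + 542)*(c + 3181) = (-1072 + 542)*(-3194 + 3181) = -530*(-13) = 6890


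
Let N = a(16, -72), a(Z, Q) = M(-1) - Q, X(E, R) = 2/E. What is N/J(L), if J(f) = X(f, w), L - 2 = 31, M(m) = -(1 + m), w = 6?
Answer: 1188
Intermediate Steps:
M(m) = -1 - m
L = 33 (L = 2 + 31 = 33)
J(f) = 2/f
a(Z, Q) = -Q (a(Z, Q) = (-1 - 1*(-1)) - Q = (-1 + 1) - Q = 0 - Q = -Q)
N = 72 (N = -1*(-72) = 72)
N/J(L) = 72/((2/33)) = 72/((2*(1/33))) = 72/(2/33) = 72*(33/2) = 1188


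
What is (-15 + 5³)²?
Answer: 12100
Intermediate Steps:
(-15 + 5³)² = (-15 + 125)² = 110² = 12100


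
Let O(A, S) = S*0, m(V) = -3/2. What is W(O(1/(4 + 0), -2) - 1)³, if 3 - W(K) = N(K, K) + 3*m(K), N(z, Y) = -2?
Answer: 6859/8 ≈ 857.38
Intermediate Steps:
m(V) = -3/2 (m(V) = -3*½ = -3/2)
O(A, S) = 0
W(K) = 19/2 (W(K) = 3 - (-2 + 3*(-3/2)) = 3 - (-2 - 9/2) = 3 - 1*(-13/2) = 3 + 13/2 = 19/2)
W(O(1/(4 + 0), -2) - 1)³ = (19/2)³ = 6859/8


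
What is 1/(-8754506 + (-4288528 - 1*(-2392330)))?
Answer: -1/10650704 ≈ -9.3891e-8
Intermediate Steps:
1/(-8754506 + (-4288528 - 1*(-2392330))) = 1/(-8754506 + (-4288528 + 2392330)) = 1/(-8754506 - 1896198) = 1/(-10650704) = -1/10650704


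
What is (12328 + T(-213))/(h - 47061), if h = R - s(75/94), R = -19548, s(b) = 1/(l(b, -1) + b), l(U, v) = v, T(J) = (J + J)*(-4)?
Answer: -266608/1265477 ≈ -0.21068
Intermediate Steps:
T(J) = -8*J (T(J) = (2*J)*(-4) = -8*J)
s(b) = 1/(-1 + b)
h = -371318/19 (h = -19548 - 1/(-1 + 75/94) = -19548 - 1/(-19/94) = -19548 - 1*(-94/19) = -19548 + 94/19 = -371318/19 ≈ -19543.)
(12328 + T(-213))/(h - 47061) = (12328 - 8*(-213))/(-371318/19 - 47061) = (12328 + 1704)/(-1265477/19) = 14032*(-19/1265477) = -266608/1265477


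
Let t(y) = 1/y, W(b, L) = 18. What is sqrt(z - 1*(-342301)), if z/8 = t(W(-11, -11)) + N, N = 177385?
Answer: sqrt(15852433)/3 ≈ 1327.2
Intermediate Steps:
z = 12771724/9 (z = 8*(1/18 + 177385) = 8*(3192931/18) = 12771724/9 ≈ 1.4191e+6)
sqrt(z - 1*(-342301)) = sqrt(12771724/9 - 1*(-342301)) = sqrt(12771724/9 + 342301) = sqrt(15852433/9) = sqrt(15852433)/3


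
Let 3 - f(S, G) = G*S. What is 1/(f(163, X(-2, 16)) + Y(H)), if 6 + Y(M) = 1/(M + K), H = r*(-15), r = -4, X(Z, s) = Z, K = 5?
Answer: 65/20996 ≈ 0.0030958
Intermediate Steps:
f(S, G) = 3 - G*S
H = 60 (H = -4*(-15) = 60)
Y(M) = -6 + 1/(5 + M) (Y(M) = -6 + 1/(M + 5) = -6 + 1/(5 + M))
1/(f(163, X(-2, 16)) + Y(H)) = 1/((3 - 1*(-2)*163) + (-29 - 6*60)/(5 + 60)) = 1/((3 + 326) + (-29 - 360)/65) = 1/(329 + (1/65)*(-389)) = 1/(329 - 389/65) = 1/(20996/65) = 65/20996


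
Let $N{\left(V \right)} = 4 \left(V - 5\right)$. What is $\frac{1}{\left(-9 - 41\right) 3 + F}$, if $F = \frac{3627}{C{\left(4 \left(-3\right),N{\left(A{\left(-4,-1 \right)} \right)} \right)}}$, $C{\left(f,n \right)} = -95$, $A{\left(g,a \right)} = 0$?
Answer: $- \frac{95}{17877} \approx -0.0053141$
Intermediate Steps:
$N{\left(V \right)} = -20 + 4 V$ ($N{\left(V \right)} = 4 \left(-5 + V\right) = -20 + 4 V$)
$F = - \frac{3627}{95}$ ($F = \frac{3627}{-95} = 3627 \left(- \frac{1}{95}\right) = - \frac{3627}{95} \approx -38.179$)
$\frac{1}{\left(-9 - 41\right) 3 + F} = \frac{1}{\left(-9 - 41\right) 3 - \frac{3627}{95}} = \frac{1}{\left(-50\right) 3 - \frac{3627}{95}} = \frac{1}{-150 - \frac{3627}{95}} = \frac{1}{- \frac{17877}{95}} = - \frac{95}{17877}$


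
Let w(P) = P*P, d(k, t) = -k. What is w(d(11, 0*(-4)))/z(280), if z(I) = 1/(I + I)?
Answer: 67760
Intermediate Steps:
z(I) = 1/(2*I)
w(P) = P²
w(d(11, 0*(-4)))/z(280) = (-1*11)²/(((½)/280)) = (-11)²/(((½)*(1/280))) = 121/(1/560) = 121*560 = 67760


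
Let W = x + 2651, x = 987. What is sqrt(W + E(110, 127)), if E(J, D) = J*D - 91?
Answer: sqrt(17517) ≈ 132.35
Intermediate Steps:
E(J, D) = -91 + D*J (E(J, D) = D*J - 91 = -91 + D*J)
W = 3638 (W = 987 + 2651 = 3638)
sqrt(W + E(110, 127)) = sqrt(3638 + (-91 + 127*110)) = sqrt(3638 + (-91 + 13970)) = sqrt(3638 + 13879) = sqrt(17517)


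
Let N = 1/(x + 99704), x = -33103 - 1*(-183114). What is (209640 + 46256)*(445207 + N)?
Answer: 28449203511471376/249715 ≈ 1.1393e+11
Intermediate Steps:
x = 150011 (x = -33103 + 183114 = 150011)
N = 1/249715 (N = 1/(150011 + 99704) = 1/249715 ≈ 4.0046e-6)
(209640 + 46256)*(445207 + N) = (209640 + 46256)*(445207 + 1/249715) = 255896*(111174866006/249715) = 28449203511471376/249715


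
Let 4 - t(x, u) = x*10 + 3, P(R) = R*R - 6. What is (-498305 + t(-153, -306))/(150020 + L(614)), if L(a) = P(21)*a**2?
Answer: -13073/4319560 ≈ -0.0030265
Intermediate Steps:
P(R) = -6 + R**2 (P(R) = R**2 - 6 = -6 + R**2)
t(x, u) = 1 - 10*x (t(x, u) = 4 - (x*10 + 3) = 4 - (10*x + 3) = 4 - (3 + 10*x) = 4 + (-3 - 10*x) = 1 - 10*x)
L(a) = 435*a**2 (L(a) = (-6 + 21**2)*a**2 = (-6 + 441)*a**2 = 435*a**2)
(-498305 + t(-153, -306))/(150020 + L(614)) = (-498305 + (1 - 10*(-153)))/(150020 + 435*614**2) = (-498305 + (1 + 1530))/(150020 + 435*376996) = (-498305 + 1531)/(150020 + 163993260) = -496774/164143280 = -496774*1/164143280 = -13073/4319560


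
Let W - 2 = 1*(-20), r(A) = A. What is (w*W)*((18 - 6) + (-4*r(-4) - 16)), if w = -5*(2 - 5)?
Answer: -3240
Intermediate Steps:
w = 15 (w = -5*(-3) = 15)
W = -18 (W = 2 + 1*(-20) = 2 - 20 = -18)
(w*W)*((18 - 6) + (-4*r(-4) - 16)) = (15*(-18))*((18 - 6) + (-4*(-4) - 16)) = -270*(12 + (16 - 16)) = -270*(12 + 0) = -270*12 = -3240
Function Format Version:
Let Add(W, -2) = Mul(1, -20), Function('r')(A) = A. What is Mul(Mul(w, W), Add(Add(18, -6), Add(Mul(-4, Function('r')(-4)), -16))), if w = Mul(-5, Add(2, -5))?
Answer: -3240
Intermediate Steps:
w = 15 (w = Mul(-5, -3) = 15)
W = -18 (W = Add(2, Mul(1, -20)) = Add(2, -20) = -18)
Mul(Mul(w, W), Add(Add(18, -6), Add(Mul(-4, Function('r')(-4)), -16))) = Mul(Mul(15, -18), Add(Add(18, -6), Add(Mul(-4, -4), -16))) = Mul(-270, Add(12, Add(16, -16))) = Mul(-270, Add(12, 0)) = Mul(-270, 12) = -3240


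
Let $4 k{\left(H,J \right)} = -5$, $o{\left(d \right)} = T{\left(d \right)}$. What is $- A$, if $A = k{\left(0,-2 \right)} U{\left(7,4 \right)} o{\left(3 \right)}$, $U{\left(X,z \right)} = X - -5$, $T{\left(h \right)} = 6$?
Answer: $90$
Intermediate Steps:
$o{\left(d \right)} = 6$
$k{\left(H,J \right)} = - \frac{5}{4}$ ($k{\left(H,J \right)} = \frac{1}{4} \left(-5\right) = - \frac{5}{4}$)
$U{\left(X,z \right)} = 5 + X$ ($U{\left(X,z \right)} = X + 5 = 5 + X$)
$A = -90$ ($A = - \frac{5 \left(5 + 7\right)}{4} \cdot 6 = \left(- \frac{5}{4}\right) 12 \cdot 6 = \left(-15\right) 6 = -90$)
$- A = \left(-1\right) \left(-90\right) = 90$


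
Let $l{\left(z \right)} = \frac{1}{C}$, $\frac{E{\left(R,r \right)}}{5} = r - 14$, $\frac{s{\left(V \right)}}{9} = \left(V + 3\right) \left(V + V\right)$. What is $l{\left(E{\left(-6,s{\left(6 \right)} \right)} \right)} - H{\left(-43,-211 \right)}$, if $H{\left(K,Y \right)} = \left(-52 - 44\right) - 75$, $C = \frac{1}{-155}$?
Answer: $16$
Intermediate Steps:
$C = - \frac{1}{155} \approx -0.0064516$
$s{\left(V \right)} = 18 V \left(3 + V\right)$ ($s{\left(V \right)} = 9 \left(V + 3\right) \left(V + V\right) = 9 \left(3 + V\right) 2 V = 9 \cdot 2 V \left(3 + V\right) = 18 V \left(3 + V\right)$)
$H{\left(K,Y \right)} = -171$ ($H{\left(K,Y \right)} = -96 - 75 = -171$)
$E{\left(R,r \right)} = -70 + 5 r$ ($E{\left(R,r \right)} = 5 \left(r - 14\right) = 5 \left(-14 + r\right) = -70 + 5 r$)
$l{\left(z \right)} = -155$ ($l{\left(z \right)} = \frac{1}{- \frac{1}{155}} = -155$)
$l{\left(E{\left(-6,s{\left(6 \right)} \right)} \right)} - H{\left(-43,-211 \right)} = -155 - -171 = -155 + 171 = 16$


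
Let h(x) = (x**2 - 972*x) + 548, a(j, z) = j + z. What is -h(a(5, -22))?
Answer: -17361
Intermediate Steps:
h(x) = 548 + x**2 - 972*x
-h(a(5, -22)) = -(548 + (5 - 22)**2 - 972*(5 - 22)) = -(548 + (-17)**2 - 972*(-17)) = -(548 + 289 + 16524) = -1*17361 = -17361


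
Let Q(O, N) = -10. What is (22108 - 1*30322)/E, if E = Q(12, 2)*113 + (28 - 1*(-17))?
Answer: 8214/1085 ≈ 7.5705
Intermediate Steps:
E = -1085 (E = -10*113 + (28 - 1*(-17)) = -1130 + (28 + 17) = -1130 + 45 = -1085)
(22108 - 1*30322)/E = (22108 - 1*30322)/(-1085) = (22108 - 30322)*(-1/1085) = -8214*(-1/1085) = 8214/1085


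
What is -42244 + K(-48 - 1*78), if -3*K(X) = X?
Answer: -42202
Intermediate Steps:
K(X) = -X/3
-42244 + K(-48 - 1*78) = -42244 - (-48 - 1*78)/3 = -42244 - (-48 - 78)/3 = -42244 - 1/3*(-126) = -42244 + 42 = -42202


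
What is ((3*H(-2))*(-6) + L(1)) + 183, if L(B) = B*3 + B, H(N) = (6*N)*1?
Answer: 403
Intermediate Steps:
H(N) = 6*N
L(B) = 4*B (L(B) = 3*B + B = 4*B)
((3*H(-2))*(-6) + L(1)) + 183 = ((3*(6*(-2)))*(-6) + 4*1) + 183 = ((3*(-12))*(-6) + 4) + 183 = (-36*(-6) + 4) + 183 = (216 + 4) + 183 = 220 + 183 = 403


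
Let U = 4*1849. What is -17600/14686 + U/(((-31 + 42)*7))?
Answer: 7661604/80773 ≈ 94.854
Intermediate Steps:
U = 7396
-17600/14686 + U/(((-31 + 42)*7)) = -17600/14686 + 7396/(((-31 + 42)*7)) = -17600*1/14686 + 7396/((11*7)) = -8800/7343 + 7396/77 = 7661604/80773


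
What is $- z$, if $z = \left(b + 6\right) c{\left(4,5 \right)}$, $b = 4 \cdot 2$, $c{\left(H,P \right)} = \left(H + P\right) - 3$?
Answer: $-84$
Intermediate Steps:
$c{\left(H,P \right)} = -3 + H + P$
$b = 8$
$z = 84$ ($z = \left(8 + 6\right) \left(-3 + 4 + 5\right) = 14 \cdot 6 = 84$)
$- z = \left(-1\right) 84 = -84$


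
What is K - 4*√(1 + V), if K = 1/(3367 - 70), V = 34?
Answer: 1/3297 - 4*√35 ≈ -23.664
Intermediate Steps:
K = 1/3297 ≈ 0.00030331
K - 4*√(1 + V) = 1/3297 - 4*√(1 + 34) = 1/3297 - 4*√35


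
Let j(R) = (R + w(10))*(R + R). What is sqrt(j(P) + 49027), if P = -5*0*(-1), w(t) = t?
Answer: sqrt(49027) ≈ 221.42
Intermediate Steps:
P = 0 (P = 0*(-1) = 0)
j(R) = 2*R*(10 + R) (j(R) = (R + 10)*(R + R) = (10 + R)*(2*R) = 2*R*(10 + R))
sqrt(j(P) + 49027) = sqrt(2*0*(10 + 0) + 49027) = sqrt(2*0*10 + 49027) = sqrt(0 + 49027) = sqrt(49027)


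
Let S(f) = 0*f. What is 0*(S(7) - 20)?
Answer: 0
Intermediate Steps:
S(f) = 0
0*(S(7) - 20) = 0*(0 - 20) = 0*(-20) = 0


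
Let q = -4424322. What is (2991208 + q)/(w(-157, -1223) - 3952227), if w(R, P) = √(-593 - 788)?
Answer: 2831995922439/7810049130455 + 716557*I*√1381/7810049130455 ≈ 0.36261 + 3.4095e-6*I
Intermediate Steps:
w(R, P) = I*√1381 (w(R, P) = √(-1381) = I*√1381)
(2991208 + q)/(w(-157, -1223) - 3952227) = (2991208 - 4424322)/(I*√1381 - 3952227) = -1433114/(-3952227 + I*√1381)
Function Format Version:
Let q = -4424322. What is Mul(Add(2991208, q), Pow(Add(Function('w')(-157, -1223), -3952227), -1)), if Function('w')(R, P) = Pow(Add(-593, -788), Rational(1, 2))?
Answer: Add(Rational(2831995922439, 7810049130455), Mul(Rational(716557, 7810049130455), I, Pow(1381, Rational(1, 2)))) ≈ Add(0.36261, Mul(3.4095e-6, I))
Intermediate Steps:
Function('w')(R, P) = Mul(I, Pow(1381, Rational(1, 2))) (Function('w')(R, P) = Pow(-1381, Rational(1, 2)) = Mul(I, Pow(1381, Rational(1, 2))))
Mul(Add(2991208, q), Pow(Add(Function('w')(-157, -1223), -3952227), -1)) = Mul(Add(2991208, -4424322), Pow(Add(Mul(I, Pow(1381, Rational(1, 2))), -3952227), -1)) = Mul(-1433114, Pow(Add(-3952227, Mul(I, Pow(1381, Rational(1, 2)))), -1))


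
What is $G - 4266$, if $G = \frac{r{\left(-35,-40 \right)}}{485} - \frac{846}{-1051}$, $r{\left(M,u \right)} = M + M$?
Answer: $- \frac{434838554}{101947} \approx -4265.3$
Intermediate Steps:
$r{\left(M,u \right)} = 2 M$
$G = \frac{67348}{101947}$ ($G = \frac{2 \left(-35\right)}{485} - \frac{846}{-1051} = \left(-70\right) \frac{1}{485} - - \frac{846}{1051} = - \frac{14}{97} + \frac{846}{1051} = \frac{67348}{101947} \approx 0.66062$)
$G - 4266 = \frac{67348}{101947} - 4266 = - \frac{434838554}{101947}$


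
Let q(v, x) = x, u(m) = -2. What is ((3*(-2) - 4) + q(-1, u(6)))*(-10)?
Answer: 120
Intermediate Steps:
((3*(-2) - 4) + q(-1, u(6)))*(-10) = ((3*(-2) - 4) - 2)*(-10) = ((-6 - 4) - 2)*(-10) = (-10 - 2)*(-10) = -12*(-10) = 120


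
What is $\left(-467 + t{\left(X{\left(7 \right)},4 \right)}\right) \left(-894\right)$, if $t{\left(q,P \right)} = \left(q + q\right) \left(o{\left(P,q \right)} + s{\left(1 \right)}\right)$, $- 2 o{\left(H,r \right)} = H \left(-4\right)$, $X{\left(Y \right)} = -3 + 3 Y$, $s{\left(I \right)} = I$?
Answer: $127842$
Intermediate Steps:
$o{\left(H,r \right)} = 2 H$ ($o{\left(H,r \right)} = - \frac{H \left(-4\right)}{2} = - \frac{\left(-4\right) H}{2} = 2 H$)
$t{\left(q,P \right)} = 2 q \left(1 + 2 P\right)$ ($t{\left(q,P \right)} = \left(q + q\right) \left(2 P + 1\right) = 2 q \left(1 + 2 P\right)$)
$\left(-467 + t{\left(X{\left(7 \right)},4 \right)}\right) \left(-894\right) = \left(-467 + 2 \left(-3 + 3 \cdot 7\right) \left(1 + 2 \cdot 4\right)\right) \left(-894\right) = \left(-467 + 2 \left(-3 + 21\right) \left(1 + 8\right)\right) \left(-894\right) = \left(-467 + 2 \cdot 18 \cdot 9\right) \left(-894\right) = \left(-467 + 324\right) \left(-894\right) = \left(-143\right) \left(-894\right) = 127842$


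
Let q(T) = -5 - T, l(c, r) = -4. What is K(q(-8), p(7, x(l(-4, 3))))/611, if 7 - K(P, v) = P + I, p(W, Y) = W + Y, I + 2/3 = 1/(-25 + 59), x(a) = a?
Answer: 473/62322 ≈ 0.0075896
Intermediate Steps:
I = -65/102 (I = -2/3 + 1/(-25 + 59) = -2/3 + 1/34 = -65/102 ≈ -0.63725)
K(P, v) = 779/102 - P (K(P, v) = 7 - (P - 65/102) = 7 - (-65/102 + P) = 7 + (65/102 - P) = 779/102 - P)
K(q(-8), p(7, x(l(-4, 3))))/611 = (779/102 - (-5 - 1*(-8)))/611 = (779/102 - (-5 + 8))*(1/611) = (779/102 - 1*3)*(1/611) = (779/102 - 3)*(1/611) = (473/102)*(1/611) = 473/62322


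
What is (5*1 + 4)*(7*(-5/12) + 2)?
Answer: -33/4 ≈ -8.2500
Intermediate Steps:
(5*1 + 4)*(7*(-5/12) + 2) = (5 + 4)*(7*(-5*1/12) + 2) = 9*(7*(-5/12) + 2) = 9*(-35/12 + 2) = 9*(-11/12) = -33/4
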